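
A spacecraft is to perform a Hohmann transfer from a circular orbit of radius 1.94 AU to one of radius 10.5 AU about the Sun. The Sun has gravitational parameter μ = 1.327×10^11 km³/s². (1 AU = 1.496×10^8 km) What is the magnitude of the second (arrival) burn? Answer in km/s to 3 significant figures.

In km: r₁ = 1.94 × 1.496×10^8 = 2.90224×10^8 km; r₂ = 10.5 × 1.496×10^8 = 1.5708×10^9 km.
Transfer-ellipse semi-major axis a_t = (r₁ + r₂)/2 = (2.90224×10^8 + 1.5708×10^9)/2 = 9.30512×10^8 km.
On the circular orbit at r = 1.5708×10^9 km, v_c = √(μ/r) = 9.191 km/s.
Transfer-orbit speed at the same r (vis-viva, a = a_t): v_t = √[μ(2/r − 1/a_t)] = 5.133 km/s.
Δv₂ = |v_t − v_c| = |5.133 − 9.191| = 4.058 km/s.

Δv₂ = 4.06 km/s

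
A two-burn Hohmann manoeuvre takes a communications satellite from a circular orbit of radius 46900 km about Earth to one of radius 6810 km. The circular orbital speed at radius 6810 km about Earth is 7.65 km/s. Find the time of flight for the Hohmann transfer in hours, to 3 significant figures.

From the circular-orbit relation v² = μ/r at r = 6810 km: μ = v²r = (7.65)² × 6810 = 3.98538×10^5 km³/s².
Semi-major axis of the transfer orbit: a_t = (46900 + 6810)/2 = 26855 km.
Transfer time t = π√(a_t³/μ) = π√((26855)³ / 3.98538×10^5) = 21900 s.
Converting: 21900 s ÷ 3600 s/hour = 6.08 hours.

t = 6.08 hours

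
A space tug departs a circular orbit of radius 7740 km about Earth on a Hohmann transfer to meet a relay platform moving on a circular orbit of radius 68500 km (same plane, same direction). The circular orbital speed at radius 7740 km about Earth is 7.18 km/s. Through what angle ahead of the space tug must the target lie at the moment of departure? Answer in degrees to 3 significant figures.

From the circular-orbit relation v² = μ/r at r = 7740 km: μ = v²r = (7.18)² × 7740 = 3.99016×10^5 km³/s².
Transfer-ellipse semi-major axis a_t = (r₁ + r₂)/2 = (7740 + 68500)/2 = 38120 km.
Transfer time t = π√(a_t³/μ) = 37020 s.
Target angular speed ω₂ = √(μ/r₂³) = 3.523×10^-5 rad/s.
Angle swept by the target during transfer: ω₂·t = 1.3042 rad = 74.73°.
The space tug traverses 180° on the transfer ellipse, so the target must lead by 180° − 74.73° = 105°.

φ = 105°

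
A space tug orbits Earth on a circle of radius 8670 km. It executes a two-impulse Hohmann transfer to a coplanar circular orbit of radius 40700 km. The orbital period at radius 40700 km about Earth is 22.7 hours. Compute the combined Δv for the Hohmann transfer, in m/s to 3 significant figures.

From Kepler's third law T² = 4π²r³/μ at r = 40700 km, T = 22.7 hours = 22.7 × 3600 s = 81720 s: μ = 4π²r³/T² = 3.98553×10^5 km³/s².
Semi-major axis of the transfer orbit: a_t = (8670 + 40700)/2 = 24685 km.
Circular speed at r₁: v₁ = √(μ/r₁) = √(3.98553×10^5/8670) = 6.780 km/s.
Transfer-orbit speed at r₁ (vis-viva equation): v_p = √[μ(2/r₁ − 1/a_t)] = 8.706 km/s.
First burn Δv₁ = |v_p − v₁| = 1.926 km/s.
Circular speed at r₂: v₂ = √(μ/r₂) = 3.1293 km/s.
Transfer-orbit speed at r₂: v_a = √[μ(2/r₂ − 1/a_t)] = 1.8546 km/s.
Second burn Δv₂ = |v₂ − v_a| = 1.275 km/s.
Total Δv = Δv₁ + Δv₂ = 3.201 km/s.

Δv = 3200 m/s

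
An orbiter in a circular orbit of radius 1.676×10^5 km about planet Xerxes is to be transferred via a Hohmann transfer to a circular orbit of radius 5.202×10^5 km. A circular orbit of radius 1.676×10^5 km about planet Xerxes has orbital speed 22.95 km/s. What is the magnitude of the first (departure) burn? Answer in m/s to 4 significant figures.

From the circular-orbit relation v² = μ/r at r = 1.676×10^5 km: μ = v²r = (22.95)² × 1.676×10^5 = 8.82753×10^7 km³/s².
The Hohmann ellipse has a_t = (r₁ + r₂)/2 = 3.439×10^5 km.
On the circular orbit at r = 1.676×10^5 km, v_c = √(μ/r) = 22.950 km/s.
Vis-viva on the transfer ellipse at r = 1.676×10^5 km gives v_t = √[μ(2/r − 1/a_t)] = 28.226 km/s.
Δv₁ = |v_t − v_c| = |28.226 − 22.950| = 5.276 km/s.

Δv₁ = 5276 m/s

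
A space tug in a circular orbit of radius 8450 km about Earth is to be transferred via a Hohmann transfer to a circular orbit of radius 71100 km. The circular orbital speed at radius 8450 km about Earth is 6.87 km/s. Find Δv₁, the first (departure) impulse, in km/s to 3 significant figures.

Δv₁ = 2.32 km/s

From the circular-orbit relation v² = μ/r at r = 8450 km: μ = v²r = (6.87)² × 8450 = 3.98814×10^5 km³/s².
Transfer-ellipse semi-major axis a_t = (r₁ + r₂)/2 = (8450 + 71100)/2 = 39775 km.
Circular speed at r = 8450 km: v_c = √(μ/r) = 6.870 km/s.
Vis-viva on the transfer ellipse at r = 8450 km gives v_t = √[μ(2/r − 1/a_t)] = 9.185 km/s.
Δv₁ = |v_t − v_c| = |9.185 − 6.870| = 2.315 km/s.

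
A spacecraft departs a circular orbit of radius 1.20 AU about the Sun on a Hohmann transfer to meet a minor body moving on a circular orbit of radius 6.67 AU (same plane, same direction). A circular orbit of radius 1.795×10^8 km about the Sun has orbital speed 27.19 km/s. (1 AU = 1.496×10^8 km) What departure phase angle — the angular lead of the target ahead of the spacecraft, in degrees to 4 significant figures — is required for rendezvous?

From the circular-orbit relation v² = μ/r at r = 1.795×10^8 km: μ = v²r = (27.19)² × 1.795×10^8 = 1.32704×10^11 km³/s².
In km: r₁ = 1.20 × 1.496×10^8 = 1.7952×10^8 km; r₂ = 6.67 × 1.496×10^8 = 9.97832×10^8 km.
Transfer-ellipse semi-major axis a_t = (r₁ + r₂)/2 = (1.7952×10^8 + 9.97832×10^8)/2 = 5.88676×10^8 km.
Transfer time t = π√(a_t³/μ) = 1.23175×10^8 s.
Target angular speed ω₂ = √(μ/r₂³) = 1.15573×10^-8 rad/s.
Angle swept by the target during transfer: ω₂·t = 1.42357 rad = 81.56°.
The spacecraft traverses 180° on the transfer ellipse, so the target must lead by 180° − 81.56° = 98.44°.

φ = 98.44°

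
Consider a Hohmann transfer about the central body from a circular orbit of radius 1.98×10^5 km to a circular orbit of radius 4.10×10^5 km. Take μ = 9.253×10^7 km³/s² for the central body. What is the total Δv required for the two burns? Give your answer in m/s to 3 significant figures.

The Hohmann ellipse has a_t = (r₁ + r₂)/2 = 3.040×10^5 km.
Circular speed at r₁: v₁ = √(μ/r₁) = √(9.253×10^7/1.980×10^5) = 21.6177 km/s.
On the transfer ellipse at r₁, vis-viva gives v_p = √[μ(2/r₁ − 1/a_t)] = 25.1052 km/s.
First burn Δv₁ = |v_p − v₁| = 3.4875 km/s.
Circular speed at r₂: v₂ = √(μ/r₂) = 15.02275 km/s.
Transfer-orbit speed at r₂: v_a = √[μ(2/r₂ − 1/a_t)] = 12.12398 km/s.
Second burn Δv₂ = |v₂ − v_a| = 2.8988 km/s.
Δv = Δv₁ + Δv₂ = 3.4875 + 2.8988 = 6.386 km/s.

Δv = 6390 m/s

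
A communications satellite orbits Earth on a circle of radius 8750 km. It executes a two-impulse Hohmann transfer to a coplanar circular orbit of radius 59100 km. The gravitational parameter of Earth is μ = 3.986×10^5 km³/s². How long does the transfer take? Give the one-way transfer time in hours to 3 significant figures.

Transfer-ellipse semi-major axis a_t = (r₁ + r₂)/2 = (8750 + 59100)/2 = 33925 km.
Half the transfer-orbit period gives t = π√(a_t³/μ) = 31090 s.
Converting: 31090 s ÷ 3600 s/hour = 8.64 hours.

t = 8.64 hours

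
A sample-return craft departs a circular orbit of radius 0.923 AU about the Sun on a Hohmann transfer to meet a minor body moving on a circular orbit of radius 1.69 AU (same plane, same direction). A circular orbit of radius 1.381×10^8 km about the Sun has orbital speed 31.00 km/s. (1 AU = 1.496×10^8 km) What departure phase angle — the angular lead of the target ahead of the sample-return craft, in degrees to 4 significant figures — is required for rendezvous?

From the circular-orbit relation v² = μ/r at r = 1.381×10^8 km: μ = v²r = (31.00)² × 1.381×10^8 = 1.32714×10^11 km³/s².
In km: r₁ = 0.923 × 1.496×10^8 = 1.380808×10^8 km; r₂ = 1.69 × 1.496×10^8 = 2.52824×10^8 km.
The Hohmann ellipse has a_t = (r₁ + r₂)/2 = 1.954524×10^8 km.
Transfer time t = π√(a_t³/μ) = 2.3564×10^7 s.
The target's mean motion on its circular orbit is ω₂ = √(μ/r₂³) = 9.0621×10^-8 rad/s.
Angle swept by the target during transfer: ω₂·t = 2.1354 rad = 122.35°.
The sample-return craft traverses 180° on the transfer ellipse, so the target must lead by 180° − 122.35° = 57.65°.

φ = 57.65°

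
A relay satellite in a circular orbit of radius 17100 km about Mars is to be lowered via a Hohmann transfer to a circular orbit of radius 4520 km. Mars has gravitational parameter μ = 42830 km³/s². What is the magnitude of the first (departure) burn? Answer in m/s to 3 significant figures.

Δv₁ = 559 m/s

Semi-major axis of the transfer orbit: a_t = (17100 + 4520)/2 = 10810 km.
Circular speed at r = 17100 km: v_c = √(μ/r) = 1.5826 km/s.
Vis-viva on the transfer ellipse at r = 17100 km gives v_t = √[μ(2/r − 1/a_t)] = 1.0234 km/s.
Δv₁ = |v_t − v_c| = |1.0234 − 1.5826| = 0.5592 km/s.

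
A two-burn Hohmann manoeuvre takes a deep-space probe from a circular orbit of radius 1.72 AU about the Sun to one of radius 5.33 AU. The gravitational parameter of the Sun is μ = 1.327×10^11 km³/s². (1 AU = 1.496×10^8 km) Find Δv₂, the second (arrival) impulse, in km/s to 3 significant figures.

Δv₂ = 3.89 km/s

In km: r₁ = 1.72 × 1.496×10^8 = 2.57312×10^8 km; r₂ = 5.33 × 1.496×10^8 = 7.97368×10^8 km.
Transfer-ellipse semi-major axis a_t = (r₁ + r₂)/2 = (2.57312×10^8 + 7.97368×10^8)/2 = 5.2734×10^8 km.
Circular speed at r = 7.97368×10^8 km: v_c = √(μ/r) = 12.90 km/s.
Vis-viva on the transfer ellipse at r = 7.97368×10^8 km gives v_t = √[μ(2/r − 1/a_t)] = 9.011 km/s.
Δv₂ = |v_t − v_c| = |9.011 − 12.90| = 3.889 km/s.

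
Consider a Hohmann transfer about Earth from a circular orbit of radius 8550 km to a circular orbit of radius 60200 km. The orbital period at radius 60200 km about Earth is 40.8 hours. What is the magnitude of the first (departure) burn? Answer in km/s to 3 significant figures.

From Kepler's third law T² = 4π²r³/μ at r = 60200 km, T = 40.8 hours = 40.8 × 3600 s = 1.4688×10^5 s: μ = 4π²r³/T² = 3.99231×10^5 km³/s².
The Hohmann ellipse has a_t = (r₁ + r₂)/2 = 34375 km.
On the circular orbit at r = 8550 km, v_c = √(μ/r) = 6.833 km/s.
Transfer-orbit speed at the same r (vis-viva, a = a_t): v_t = √[μ(2/r − 1/a_t)] = 9.043 km/s.
Δv₁ = |v_t − v_c| = |9.043 − 6.833| = 2.210 km/s.

Δv₁ = 2.21 km/s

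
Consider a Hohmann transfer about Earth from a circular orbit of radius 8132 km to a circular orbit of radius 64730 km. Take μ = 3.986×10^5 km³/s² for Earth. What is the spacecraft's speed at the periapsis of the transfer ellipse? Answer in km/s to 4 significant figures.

v = 9.332 km/s

The Hohmann ellipse has a_t = (r₁ + r₂)/2 = 36431 km.
At periapsis, r = 8132 km.
From the vis-viva equation, v = √[μ(2/r − 1/a_t)] = 9.332 km/s.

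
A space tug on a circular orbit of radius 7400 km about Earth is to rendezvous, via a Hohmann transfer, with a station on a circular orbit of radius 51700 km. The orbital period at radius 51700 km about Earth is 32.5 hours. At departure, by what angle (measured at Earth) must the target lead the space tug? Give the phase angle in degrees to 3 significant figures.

φ = 102°

From Kepler's third law T² = 4π²r³/μ at r = 51700 km, T = 32.5 hours = 32.5 × 3600 s = 1.170×10^5 s: μ = 4π²r³/T² = 3.98529×10^5 km³/s².
The Hohmann ellipse has a_t = (r₁ + r₂)/2 = 29550 km.
Transfer time t = π√(a_t³/μ) = 25280 s.
The target's mean motion on its circular orbit is ω₂ = √(μ/r₂³) = 5.370×10^-5 rad/s.
Angle swept by the target during transfer: ω₂·t = 1.3575 rad = 77.78°.
Arrival is 180° from departure on the ellipse, so φ = 180° − 77.78° = 102°.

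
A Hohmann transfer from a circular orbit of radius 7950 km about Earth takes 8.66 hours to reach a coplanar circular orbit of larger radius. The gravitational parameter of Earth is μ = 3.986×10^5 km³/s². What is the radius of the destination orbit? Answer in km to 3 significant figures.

r₂ = 60000 km

Transfer time t = 8.66 hours = 31176 s, and t = π√(a_t³/μ).
So a_t = (μ t²/π²)^(1/3) = (3.986×10^5 × (31176)² / π²)^(1/3) = 33985 km.
Since a_t = (r₁ + r₂)/2, r₂ = 2a_t − r₁ = 2×33985 − 7950 = 60020 km.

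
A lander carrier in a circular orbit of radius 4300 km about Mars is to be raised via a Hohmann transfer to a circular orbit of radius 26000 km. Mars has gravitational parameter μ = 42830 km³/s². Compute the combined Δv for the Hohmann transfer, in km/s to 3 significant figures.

Δv = 1.58 km/s

The Hohmann ellipse has a_t = (r₁ + r₂)/2 = 15150 km.
Circular speed at r₁: v₁ = √(μ/r₁) = √(42830/4300) = 3.1560 km/s.
On the transfer ellipse at r₁, vis-viva gives v_p = √[μ(2/r₁ − 1/a_t)] = 4.1345 km/s.
First burn Δv₁ = |v_p − v₁| = 0.9785 km/s.
At r₂, v₂ = √(μ/r₂) = 1.2835 km/s.
Transfer-orbit speed at r₂: v_a = √[μ(2/r₂ − 1/a_t)] = 0.68378 km/s.
Second burn Δv₂ = |v₂ − v_a| = 0.5997 km/s.
Δv = Δv₁ + Δv₂ = 0.9785 + 0.5997 = 1.578 km/s.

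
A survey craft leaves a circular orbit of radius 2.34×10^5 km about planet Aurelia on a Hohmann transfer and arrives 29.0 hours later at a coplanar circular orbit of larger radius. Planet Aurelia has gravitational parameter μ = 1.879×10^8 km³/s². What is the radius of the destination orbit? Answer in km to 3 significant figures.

r₂ = 9.50×10^5 km

Transfer time t = 29.0 hours = 1.044×10^5 s, and t = π√(a_t³/μ).
So a_t = (μ t²/π²)^(1/3) = (1.879×10^8 × (1.044×10^5)² / π²)^(1/3) = 5.9203×10^5 km.
Since a_t = (r₁ + r₂)/2, r₂ = 2a_t − r₁ = 2×5.9203×10^5 − 2.340×10^5 = 9.5006×10^5 km.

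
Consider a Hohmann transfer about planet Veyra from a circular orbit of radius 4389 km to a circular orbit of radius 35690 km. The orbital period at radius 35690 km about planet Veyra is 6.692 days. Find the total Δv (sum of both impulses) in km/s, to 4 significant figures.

From Kepler's third law T² = 4π²r³/μ at r = 35690 km, T = 6.692 days = 6.692 × 86400 s = 5.781888×10^5 s: μ = 4π²r³/T² = 5368.59 km³/s².
Semi-major axis of the transfer orbit: a_t = (4389 + 35690)/2 = 20039.5 km.
At r₁ the circular-orbit speed is v₁ = √(μ/r₁) = 1.106 km/s.
Transfer-orbit speed at r₁ (v² = μ(2/r − 1/a)): v_p = √[μ(2/r₁ − 1/a_t)] = 1.476 km/s.
First burn Δv₁ = |v_p − v₁| = 0.3700 km/s.
At r₂, v₂ = √(μ/r₂) = 0.3878 km/s.
Transfer-orbit speed at r₂: v_a = √[μ(2/r₂ − 1/a_t)] = 0.1815 km/s.
Second burn Δv₂ = |v₂ − v_a| = 0.2063 km/s.
Δv = Δv₁ + Δv₂ = 0.3700 + 0.2063 = 0.5763 km/s.

Δv = 0.5763 km/s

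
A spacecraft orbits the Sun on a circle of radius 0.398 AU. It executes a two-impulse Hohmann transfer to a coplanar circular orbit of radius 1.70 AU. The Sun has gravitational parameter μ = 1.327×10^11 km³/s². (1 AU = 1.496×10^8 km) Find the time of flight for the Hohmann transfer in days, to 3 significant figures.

In km: r₁ = 0.398 × 1.496×10^8 = 5.95408×10^7 km; r₂ = 1.70 × 1.496×10^8 = 2.5432×10^8 km.
The Hohmann ellipse has a_t = (r₁ + r₂)/2 = 1.569304×10^8 km.
Transfer time t = π√(a_t³/μ) = π√((1.569304×10^8)³ / 1.327×10^11) = 1.695×10^7 s.
Converting: 1.695×10^7 s ÷ 86400 s/day = 196 days.

t = 196 days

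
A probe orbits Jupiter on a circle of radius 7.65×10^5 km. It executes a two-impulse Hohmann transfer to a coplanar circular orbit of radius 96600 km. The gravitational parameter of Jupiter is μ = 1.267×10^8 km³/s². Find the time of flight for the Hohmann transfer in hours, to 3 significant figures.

t = 21.9 hours

Semi-major axis of the transfer orbit: a_t = (7.650×10^5 + 96600)/2 = 4.308×10^5 km.
By Kepler's third law the transfer-orbit period is T = 2π√(a_t³/μ), so t = T/2 = 78920 s.
Converting: 78920 s ÷ 3600 s/hour = 21.9 hours.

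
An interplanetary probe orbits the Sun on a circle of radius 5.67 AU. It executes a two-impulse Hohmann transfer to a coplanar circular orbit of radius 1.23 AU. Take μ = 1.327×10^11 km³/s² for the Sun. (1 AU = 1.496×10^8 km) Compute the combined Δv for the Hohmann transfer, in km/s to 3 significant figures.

Δv = 12.6 km/s

In km: r₁ = 5.67 × 1.496×10^8 = 8.48232×10^8 km; r₂ = 1.23 × 1.496×10^8 = 1.84008×10^8 km.
Transfer-ellipse semi-major axis a_t = (r₁ + r₂)/2 = (8.48232×10^8 + 1.84008×10^8)/2 = 5.1612×10^8 km.
Circular speed at r₁: v₁ = √(μ/r₁) = √(1.327×10^11/8.48232×10^8) = 12.5077 km/s.
On the transfer ellipse at r₁, vis-viva gives v_a = √[μ(2/r₁ − 1/a_t)] = 7.46829 km/s.
First burn Δv₁ = |v_a − v₁| = 5.039 km/s.
Circular speed at r₂: v₂ = √(μ/r₂) = 26.855 km/s.
Transfer-orbit speed at r₂: v_p = √[μ(2/r₂ − 1/a_t)] = 34.427 km/s.
Second burn Δv₂ = |v₂ − v_p| = 7.572 km/s.
Total Δv = Δv₁ + Δv₂ = 12.61 km/s.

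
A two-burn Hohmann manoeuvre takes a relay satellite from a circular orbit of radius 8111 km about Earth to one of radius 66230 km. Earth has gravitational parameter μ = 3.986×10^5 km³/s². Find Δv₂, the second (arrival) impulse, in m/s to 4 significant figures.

Δv₂ = 1307 m/s

The Hohmann ellipse has a_t = (r₁ + r₂)/2 = 37170.5 km.
Circular speed at r = 66230 km: v_c = √(μ/r) = 2.453 km/s.
Transfer-orbit speed at the same r (vis-viva, a = a_t): v_t = √[μ(2/r − 1/a_t)] = 1.146 km/s.
Δv₂ = |v_t − v_c| = |1.146 − 2.453| = 1.307 km/s.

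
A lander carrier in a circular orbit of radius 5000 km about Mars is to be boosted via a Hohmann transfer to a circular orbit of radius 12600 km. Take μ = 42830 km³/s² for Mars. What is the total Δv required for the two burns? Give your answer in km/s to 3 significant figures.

Transfer-ellipse semi-major axis a_t = (r₁ + r₂)/2 = (5000 + 12600)/2 = 8800 km.
Circular speed at r₁: v₁ = √(μ/r₁) = √(42830/5000) = 2.92677 km/s.
Transfer-orbit speed at r₁ (v² = μ(2/r − 1/a)): v_p = √[μ(2/r₁ − 1/a_t)] = 3.50214 km/s.
First burn Δv₁ = |v_p − v₁| = 0.5754 km/s.
Circular speed at r₂: v₂ = √(μ/r₂) = 1.844 km/s.
Transfer-orbit speed at r₂: v_a = √[μ(2/r₂ − 1/a_t)] = 1.390 km/s.
Second burn Δv₂ = |v₂ − v_a| = 0.4540 km/s.
Δv = Δv₁ + Δv₂ = 0.5754 + 0.4540 = 1.029 km/s.

Δv = 1.03 km/s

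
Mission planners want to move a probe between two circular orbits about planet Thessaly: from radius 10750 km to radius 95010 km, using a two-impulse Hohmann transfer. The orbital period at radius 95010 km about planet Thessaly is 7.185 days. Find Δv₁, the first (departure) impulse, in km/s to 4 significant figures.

From Kepler's third law T² = 4π²r³/μ at r = 95010 km, T = 7.185 days = 7.185 × 86400 s = 6.20784×10^5 s: μ = 4π²r³/T² = 87859.1 km³/s².
Transfer-ellipse semi-major axis a_t = (r₁ + r₂)/2 = (10750 + 95010)/2 = 52880 km.
On the circular orbit at r = 10750 km, v_c = √(μ/r) = 2.8588 km/s.
Transfer-orbit speed at the same r (vis-viva, a = a_t): v_t = √[μ(2/r − 1/a_t)] = 3.8320 km/s.
Δv₁ = |v_t − v_c| = |3.8320 − 2.8588| = 0.9732 km/s.

Δv₁ = 0.9732 km/s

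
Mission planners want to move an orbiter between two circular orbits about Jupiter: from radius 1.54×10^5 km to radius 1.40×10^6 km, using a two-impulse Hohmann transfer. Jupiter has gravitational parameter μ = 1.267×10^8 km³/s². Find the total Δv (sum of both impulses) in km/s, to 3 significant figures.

Δv = 15.1 km/s

The Hohmann ellipse has a_t = (r₁ + r₂)/2 = 7.770×10^5 km.
Circular speed at r₁: v₁ = √(μ/r₁) = √(1.267×10^8/1.540×10^5) = 28.683 km/s.
On the transfer ellipse at r₁, vis-viva gives v_p = √[μ(2/r₁ − 1/a_t)] = 38.502 km/s.
First burn Δv₁ = |v_p − v₁| = 9.819 km/s.
Circular speed at r₂: v₂ = √(μ/r₂) = 9.513 km/s.
Transfer-orbit speed at r₂: v_a = √[μ(2/r₂ − 1/a_t)] = 4.235 km/s.
Second burn Δv₂ = |v₂ − v_a| = 5.278 km/s.
Δv = Δv₁ + Δv₂ = 9.819 + 5.278 = 15.10 km/s.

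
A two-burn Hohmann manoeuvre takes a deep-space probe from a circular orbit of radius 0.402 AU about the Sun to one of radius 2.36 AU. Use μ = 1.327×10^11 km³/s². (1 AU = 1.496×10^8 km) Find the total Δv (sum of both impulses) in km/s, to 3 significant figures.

Δv = 23.4 km/s

In km: r₁ = 0.402 × 1.496×10^8 = 6.01392×10^7 km; r₂ = 2.36 × 1.496×10^8 = 3.53056×10^8 km.
The Hohmann ellipse has a_t = (r₁ + r₂)/2 = 2.065976×10^8 km.
Circular speed at r₁: v₁ = √(μ/r₁) = √(1.327×10^11/6.01392×10^7) = 46.974 km/s.
On the transfer ellipse at r₁, vis-viva gives v_p = √[μ(2/r₁ − 1/a_t)] = 61.407 km/s.
First burn Δv₁ = |v_p − v₁| = 14.43 km/s.
Circular speed at r₂: v₂ = √(μ/r₂) = 19.387 km/s.
Transfer-orbit speed at r₂: v_a = √[μ(2/r₂ − 1/a_t)] = 10.460 km/s.
Second burn Δv₂ = |v₂ − v_a| = 8.927 km/s.
Δv = Δv₁ + Δv₂ = 14.43 + 8.927 = 23.36 km/s.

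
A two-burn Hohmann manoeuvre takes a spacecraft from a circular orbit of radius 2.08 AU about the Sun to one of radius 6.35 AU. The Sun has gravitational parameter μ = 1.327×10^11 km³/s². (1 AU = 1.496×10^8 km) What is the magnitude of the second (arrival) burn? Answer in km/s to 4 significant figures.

In km: r₁ = 2.08 × 1.496×10^8 = 3.11168×10^8 km; r₂ = 6.35 × 1.496×10^8 = 9.4996×10^8 km.
The Hohmann ellipse has a_t = (r₁ + r₂)/2 = 6.30564×10^8 km.
Circular speed at r = 9.4996×10^8 km: v_c = √(μ/r) = 11.819 km/s.
Transfer-orbit speed at the same r (vis-viva, a = a_t): v_t = √[μ(2/r − 1/a_t)] = 8.3026 km/s.
Δv₂ = |v_t − v_c| = |8.3026 − 11.819| = 3.516 km/s.

Δv₂ = 3.516 km/s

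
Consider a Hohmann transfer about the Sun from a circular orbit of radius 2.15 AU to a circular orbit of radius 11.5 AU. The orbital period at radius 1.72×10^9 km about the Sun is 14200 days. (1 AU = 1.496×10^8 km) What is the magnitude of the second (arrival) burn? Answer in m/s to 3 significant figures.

From Kepler's third law T² = 4π²r³/μ at r = 1.72×10^9 km, T = 14200 days = 14200 × 86400 s = 1.22688×10^9 s: μ = 4π²r³/T² = 1.33457×10^11 km³/s².
In km: r₁ = 2.15 × 1.496×10^8 = 3.2164×10^8 km; r₂ = 11.5 × 1.496×10^8 = 1.7204×10^9 km.
The Hohmann ellipse has a_t = (r₁ + r₂)/2 = 1.02102×10^9 km.
Circular speed at r = 1.7204×10^9 km: v_c = √(μ/r) = 8.8076 km/s.
Vis-viva on the transfer ellipse at r = 1.7204×10^9 km gives v_t = √[μ(2/r − 1/a_t)] = 4.9434 km/s.
Δv₂ = |v_t − v_c| = |4.9434 − 8.8076| = 3.864 km/s.

Δv₂ = 3860 m/s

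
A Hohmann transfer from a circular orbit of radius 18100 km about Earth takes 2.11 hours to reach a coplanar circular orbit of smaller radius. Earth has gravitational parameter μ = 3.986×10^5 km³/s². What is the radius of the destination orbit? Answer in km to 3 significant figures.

r₂ = 8420 km

Transfer time t = 2.11 hours = 7596 s, and t = π√(a_t³/μ).
So a_t = (μ t²/π²)^(1/3) = (3.986×10^5 × (7596)² / π²)^(1/3) = 13258 km.
Since a_t = (r₁ + r₂)/2, r₂ = 2a_t − r₁ = 2×13258 − 18100 = 8416 km.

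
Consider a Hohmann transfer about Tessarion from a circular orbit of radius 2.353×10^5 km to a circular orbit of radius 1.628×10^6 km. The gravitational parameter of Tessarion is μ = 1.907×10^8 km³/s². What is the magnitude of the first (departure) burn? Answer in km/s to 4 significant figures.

Δv₁ = 9.164 km/s

Semi-major axis of the transfer orbit: a_t = (2.353×10^5 + 1.628×10^6)/2 = 9.3165×10^5 km.
Circular speed at r = 2.353×10^5 km: v_c = √(μ/r) = 28.4685 km/s.
Vis-viva on the transfer ellipse at r = 2.353×10^5 km gives v_t = √[μ(2/r − 1/a_t)] = 37.6327 km/s.
Δv₁ = |v_t − v_c| = |37.6327 − 28.4685| = 9.164 km/s.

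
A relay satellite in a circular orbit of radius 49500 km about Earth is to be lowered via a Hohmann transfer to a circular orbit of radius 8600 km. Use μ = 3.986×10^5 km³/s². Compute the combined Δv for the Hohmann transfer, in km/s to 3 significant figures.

Δv = 3.37 km/s

The Hohmann ellipse has a_t = (r₁ + r₂)/2 = 29050 km.
At r₁ the circular-orbit speed is v₁ = √(μ/r₁) = 2.838 km/s.
On the transfer ellipse at r₁, v² = μ(2/r − 1/a) gives v_a = √[μ(2/r₁ − 1/a_t)] = 1.544 km/s.
First burn Δv₁ = |v_a − v₁| = 1.294 km/s.
At r₂, v₂ = √(μ/r₂) = 6.808 km/s.
Transfer-orbit speed at r₂: v_p = √[μ(2/r₂ − 1/a_t)] = 8.887 km/s.
Second burn Δv₂ = |v₂ − v_p| = 2.079 km/s.
Total Δv = Δv₁ + Δv₂ = 3.373 km/s.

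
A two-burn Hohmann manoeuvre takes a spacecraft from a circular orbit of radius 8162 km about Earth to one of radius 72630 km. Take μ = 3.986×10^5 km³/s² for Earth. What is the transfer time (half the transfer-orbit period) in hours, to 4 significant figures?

Transfer-ellipse semi-major axis a_t = (r₁ + r₂)/2 = (8162 + 72630)/2 = 40396 km.
Transfer time t = π√(a_t³/μ) = π√((40396)³ / 3.986×10^5) = 40400 s.
Converting: 40400 s ÷ 3600 s/hour = 11.22 hours.

t = 11.22 hours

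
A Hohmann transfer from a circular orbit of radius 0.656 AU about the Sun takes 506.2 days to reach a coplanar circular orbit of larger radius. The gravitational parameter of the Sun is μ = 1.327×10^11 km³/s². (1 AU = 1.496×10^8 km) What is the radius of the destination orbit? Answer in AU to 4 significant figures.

In km: r₁ = 0.656 × 1.496×10^8 = 9.81376×10^7 km.
Transfer time t = 506.2 days = 4.373568×10^7 s, and t = π√(a_t³/μ).
So a_t = (μ t²/π²)^(1/3) = (1.327×10^11 × (4.373568×10^7)² / π²)^(1/3) = 2.9518×10^8 km.
Since a_t = (r₁ + r₂)/2, r₂ = 2a_t − r₁ = 2×2.9518×10^8 − 9.81376×10^7 = 4.922224×10^8 km.
In AU: r₂ = 4.922224×10^8 / 1.496×10^8 = 3.290 AU.

r₂ = 3.290 AU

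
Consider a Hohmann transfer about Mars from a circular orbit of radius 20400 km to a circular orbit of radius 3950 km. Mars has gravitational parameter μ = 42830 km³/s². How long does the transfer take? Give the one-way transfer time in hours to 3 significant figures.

t = 5.66 hours

Semi-major axis of the transfer orbit: a_t = (20400 + 3950)/2 = 12175 km.
Half the transfer-orbit period gives t = π√(a_t³/μ) = 20390 s.
Converting: 20390 s ÷ 3600 s/hour = 5.66 hours.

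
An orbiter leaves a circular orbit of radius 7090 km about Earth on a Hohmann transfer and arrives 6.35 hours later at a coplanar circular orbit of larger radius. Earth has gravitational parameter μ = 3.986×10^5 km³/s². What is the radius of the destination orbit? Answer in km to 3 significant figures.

Transfer time t = 6.35 hours = 22860 s, and t = π√(a_t³/μ).
So a_t = (μ t²/π²)^(1/3) = (3.986×10^5 × (22860)² / π²)^(1/3) = 27635 km.
Since a_t = (r₁ + r₂)/2, r₂ = 2a_t − r₁ = 2×27635 − 7090 = 48180 km.

r₂ = 48200 km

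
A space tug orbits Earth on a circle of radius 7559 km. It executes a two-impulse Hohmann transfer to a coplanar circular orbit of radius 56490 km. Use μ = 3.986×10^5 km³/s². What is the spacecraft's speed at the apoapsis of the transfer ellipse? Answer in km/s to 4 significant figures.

v = 1.291 km/s

Semi-major axis of the transfer orbit: a_t = (7559 + 56490)/2 = 32024.5 km.
The apoapsis of the transfer ellipse is at r = 56490 km.
Applying v² = μ(2/r − 1/a_t): v = 1.291 km/s.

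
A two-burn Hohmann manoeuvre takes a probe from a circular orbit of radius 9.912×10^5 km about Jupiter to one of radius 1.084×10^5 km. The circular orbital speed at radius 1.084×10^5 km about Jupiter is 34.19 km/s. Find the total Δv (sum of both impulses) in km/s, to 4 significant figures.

From the circular-orbit relation v² = μ/r at r = 1.084×10^5 km: μ = v²r = (34.19)² × 1.084×10^5 = 1.26715×10^8 km³/s².
The Hohmann ellipse has a_t = (r₁ + r₂)/2 = 5.498×10^5 km.
At r₁ the circular-orbit speed is v₁ = √(μ/r₁) = 11.3066 km/s.
Transfer-orbit speed at r₁ (v² = μ(2/r − 1/a)): v_a = √[μ(2/r₁ − 1/a_t)] = 5.02048 km/s.
First burn Δv₁ = |v_a − v₁| = 6.2861 km/s.
Circular speed at r₂: v₂ = √(μ/r₂) = 34.190 km/s.
Transfer-orbit speed at r₂: v_p = √[μ(2/r₂ − 1/a_t)] = 45.907 km/s.
Second burn Δv₂ = |v₂ − v_p| = 11.717 km/s.
Δv = Δv₁ + Δv₂ = 6.2861 + 11.717 = 18.00 km/s.

Δv = 18.00 km/s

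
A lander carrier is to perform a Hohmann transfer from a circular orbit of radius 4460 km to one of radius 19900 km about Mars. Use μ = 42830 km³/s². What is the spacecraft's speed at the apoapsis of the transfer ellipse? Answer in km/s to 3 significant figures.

Transfer-ellipse semi-major axis a_t = (r₁ + r₂)/2 = (4460 + 19900)/2 = 12180 km.
The apoapsis of the transfer ellipse is at r = 19900 km.
From the vis-viva equation, v = √[μ(2/r − 1/a_t)] = 0.8878 km/s.

v = 0.888 km/s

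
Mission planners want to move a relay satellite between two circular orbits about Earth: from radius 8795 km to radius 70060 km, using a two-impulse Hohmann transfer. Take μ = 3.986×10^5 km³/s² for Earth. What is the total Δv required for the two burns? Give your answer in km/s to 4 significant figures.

Δv = 3.501 km/s

Transfer-ellipse semi-major axis a_t = (r₁ + r₂)/2 = (8795 + 70060)/2 = 39427.5 km.
At r₁ the circular-orbit speed is v₁ = √(μ/r₁) = 6.732 km/s.
Transfer-orbit speed at r₁ (vis-viva): v_p = √[μ(2/r₁ − 1/a_t)] = 8.974 km/s.
First burn Δv₁ = |v_p − v₁| = 2.242 km/s.
Circular speed at r₂: v₂ = √(μ/r₂) = 2.3852 km/s.
Transfer-orbit speed at r₂: v_a = √[μ(2/r₂ − 1/a_t)] = 1.1266 km/s.
Second burn Δv₂ = |v₂ − v_a| = 1.259 km/s.
Total Δv = Δv₁ + Δv₂ = 3.501 km/s.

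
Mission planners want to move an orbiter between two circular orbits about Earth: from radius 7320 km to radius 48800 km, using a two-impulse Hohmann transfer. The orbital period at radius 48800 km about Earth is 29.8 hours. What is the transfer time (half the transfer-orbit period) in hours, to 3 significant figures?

t = 6.50 hours

From Kepler's third law T² = 4π²r³/μ at r = 48800 km, T = 29.8 hours = 29.8 × 3600 s = 1.0728×10^5 s: μ = 4π²r³/T² = 3.98641×10^5 km³/s².
Transfer-ellipse semi-major axis a_t = (r₁ + r₂)/2 = (7320 + 48800)/2 = 28060 km.
Transfer time t = π√(a_t³/μ) = π√((28060)³ / 3.98641×10^5) = 23390 s.
Converting: 23390 s ÷ 3600 s/hour = 6.50 hours.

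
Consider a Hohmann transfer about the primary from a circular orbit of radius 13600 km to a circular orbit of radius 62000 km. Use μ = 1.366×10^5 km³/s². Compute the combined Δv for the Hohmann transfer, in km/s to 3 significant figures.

Semi-major axis of the transfer orbit: a_t = (13600 + 62000)/2 = 37800 km.
Circular speed at r₁: v₁ = √(μ/r₁) = √(1.366×10^5/13600) = 3.16925 km/s.
On the transfer ellipse at r₁, vis-viva equation gives v_p = √[μ(2/r₁ − 1/a_t)] = 4.05888 km/s.
First burn Δv₁ = |v_p − v₁| = 0.8896 km/s.
At r₂, v₂ = √(μ/r₂) = 1.4843 km/s.
Transfer-orbit speed at r₂: v_a = √[μ(2/r₂ − 1/a_t)] = 0.89033 km/s.
Second burn Δv₂ = |v₂ − v_a| = 0.5940 km/s.
Δv = Δv₁ + Δv₂ = 0.8896 + 0.5940 = 1.484 km/s.

Δv = 1.48 km/s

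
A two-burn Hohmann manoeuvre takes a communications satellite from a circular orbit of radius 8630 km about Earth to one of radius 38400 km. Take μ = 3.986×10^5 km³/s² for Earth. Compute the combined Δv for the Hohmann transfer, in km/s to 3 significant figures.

Δv = 3.16 km/s

The Hohmann ellipse has a_t = (r₁ + r₂)/2 = 23515 km.
At r₁ the circular-orbit speed is v₁ = √(μ/r₁) = 6.796 km/s.
On the transfer ellipse at r₁, vis-viva gives v_p = √[μ(2/r₁ − 1/a_t)] = 8.685 km/s.
First burn Δv₁ = |v_p − v₁| = 1.889 km/s.
At r₂, v₂ = √(μ/r₂) = 3.222 km/s.
Transfer-orbit speed at r₂: v_a = √[μ(2/r₂ − 1/a_t)] = 1.952 km/s.
Second burn Δv₂ = |v₂ − v_a| = 1.270 km/s.
Total Δv = Δv₁ + Δv₂ = 3.159 km/s.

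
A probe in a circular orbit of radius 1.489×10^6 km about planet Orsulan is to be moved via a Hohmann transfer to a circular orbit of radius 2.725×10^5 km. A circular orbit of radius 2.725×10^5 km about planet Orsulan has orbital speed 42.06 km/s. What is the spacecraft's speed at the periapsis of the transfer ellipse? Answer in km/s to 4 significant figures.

From the circular-orbit relation v² = μ/r at r = 2.725×10^5 km: μ = v²r = (42.06)² × 2.725×10^5 = 4.82064×10^8 km³/s².
The Hohmann ellipse has a_t = (r₁ + r₂)/2 = 8.8075×10^5 km.
The periapsis of the transfer ellipse is at r = 2.725×10^5 km.
Applying v² = μ(2/r − 1/a_t): v = 54.69 km/s.

v = 54.69 km/s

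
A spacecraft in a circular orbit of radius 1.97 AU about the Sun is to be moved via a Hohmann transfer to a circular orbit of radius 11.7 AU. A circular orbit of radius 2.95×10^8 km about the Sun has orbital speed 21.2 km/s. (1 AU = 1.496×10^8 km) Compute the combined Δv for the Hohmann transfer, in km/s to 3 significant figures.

Δv = 10.6 km/s

From the circular-orbit relation v² = μ/r at r = 2.95×10^8 km: μ = v²r = (21.2)² × 2.95×10^8 = 1.32585×10^11 km³/s².
In km: r₁ = 1.97 × 1.496×10^8 = 2.94712×10^8 km; r₂ = 11.7 × 1.496×10^8 = 1.75032×10^9 km.
Transfer-ellipse semi-major axis a_t = (r₁ + r₂)/2 = (2.94712×10^8 + 1.75032×10^9)/2 = 1.022516×10^9 km.
Circular speed at r₁: v₁ = √(μ/r₁) = √(1.32585×10^11/2.94712×10^8) = 21.21 km/s.
On the transfer ellipse at r₁, vis-viva equation gives v_p = √[μ(2/r₁ − 1/a_t)] = 27.75 km/s.
First burn Δv₁ = |v_p − v₁| = 6.540 km/s.
At r₂, v₂ = √(μ/r₂) = 8.7034 km/s.
Transfer-orbit speed at r₂: v_a = √[μ(2/r₂ − 1/a_t)] = 4.6725 km/s.
Second burn Δv₂ = |v₂ − v_a| = 4.031 km/s.
Total Δv = Δv₁ + Δv₂ = 10.57 km/s.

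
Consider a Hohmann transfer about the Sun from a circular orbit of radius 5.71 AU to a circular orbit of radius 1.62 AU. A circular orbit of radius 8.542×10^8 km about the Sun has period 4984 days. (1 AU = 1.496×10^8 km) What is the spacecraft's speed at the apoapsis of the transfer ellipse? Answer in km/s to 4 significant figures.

v = 8.286 km/s

From Kepler's third law T² = 4π²r³/μ at r = 8.542×10^8 km, T = 4984 days = 4984 × 86400 s = 4.306176×10^8 s: μ = 4π²r³/T² = 1.32695×10^11 km³/s².
In km: r₁ = 5.71 × 1.496×10^8 = 8.54216×10^8 km; r₂ = 1.62 × 1.496×10^8 = 2.42352×10^8 km.
Transfer-ellipse semi-major axis a_t = (r₁ + r₂)/2 = (8.54216×10^8 + 2.42352×10^8)/2 = 5.48284×10^8 km.
At apoapsis, r = 8.54216×10^8 km.
From the vis-viva equation, v = √[μ(2/r − 1/a_t)] = 8.286 km/s.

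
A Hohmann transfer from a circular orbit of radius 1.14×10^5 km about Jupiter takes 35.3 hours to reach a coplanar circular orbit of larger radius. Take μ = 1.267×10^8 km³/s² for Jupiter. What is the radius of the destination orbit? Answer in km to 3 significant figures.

r₂ = 1.07×10^6 km

Transfer time t = 35.3 hours = 1.2708×10^5 s, and t = π√(a_t³/μ).
So a_t = (μ t²/π²)^(1/3) = (1.267×10^8 × (1.2708×10^5)² / π²)^(1/3) = 5.9185×10^5 km.
Since a_t = (r₁ + r₂)/2, r₂ = 2a_t − r₁ = 2×5.9185×10^5 − 1.140×10^5 = 1.0697×10^6 km.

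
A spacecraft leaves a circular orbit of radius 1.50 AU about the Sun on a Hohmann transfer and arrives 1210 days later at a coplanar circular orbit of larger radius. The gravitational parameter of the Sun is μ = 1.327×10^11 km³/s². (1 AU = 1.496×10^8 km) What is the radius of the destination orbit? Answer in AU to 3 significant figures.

r₂ = 5.55 AU

In km: r₁ = 1.50 × 1.496×10^8 = 2.244×10^8 km.
Transfer time t = 1210 days = 1.04544×10^8 s, and t = π√(a_t³/μ).
So a_t = (μ t²/π²)^(1/3) = (1.327×10^11 × (1.04544×10^8)² / π²)^(1/3) = 5.2770×10^8 km.
Since a_t = (r₁ + r₂)/2, r₂ = 2a_t − r₁ = 2×5.2770×10^8 − 2.244×10^8 = 8.310×10^8 km.
In AU: r₂ = 8.310×10^8 / 1.496×10^8 = 5.55 AU.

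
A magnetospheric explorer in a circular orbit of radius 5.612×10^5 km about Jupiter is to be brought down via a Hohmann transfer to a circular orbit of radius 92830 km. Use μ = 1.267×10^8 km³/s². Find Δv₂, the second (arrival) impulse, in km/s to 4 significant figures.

Δv₂ = 11.45 km/s

Semi-major axis of the transfer orbit: a_t = (5.612×10^5 + 92830)/2 = 3.27015×10^5 km.
On the circular orbit at r = 92830 km, v_c = √(μ/r) = 36.944 km/s.
Transfer-orbit speed at the same r (vis-viva, a = a_t): v_t = √[μ(2/r − 1/a_t)] = 48.397 km/s.
Δv₂ = |v_t − v_c| = |48.397 − 36.944| = 11.45 km/s.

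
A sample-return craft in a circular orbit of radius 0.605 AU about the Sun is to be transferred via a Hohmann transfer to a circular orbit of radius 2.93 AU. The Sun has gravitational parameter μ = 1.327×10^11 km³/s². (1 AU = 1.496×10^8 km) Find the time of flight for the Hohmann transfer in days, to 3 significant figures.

In km: r₁ = 0.605 × 1.496×10^8 = 9.0508×10^7 km; r₂ = 2.93 × 1.496×10^8 = 4.38328×10^8 km.
The Hohmann ellipse has a_t = (r₁ + r₂)/2 = 2.64418×10^8 km.
Transfer time t = π√(a_t³/μ) = π√((2.64418×10^8)³ / 1.327×10^11) = 3.708×10^7 s.
Converting: 3.708×10^7 s ÷ 86400 s/day = 429 days.

t = 429 days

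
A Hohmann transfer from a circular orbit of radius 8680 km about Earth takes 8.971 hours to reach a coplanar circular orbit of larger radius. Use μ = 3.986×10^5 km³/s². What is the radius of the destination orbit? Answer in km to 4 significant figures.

Transfer time t = 8.971 hours = 32295.6 s, and t = π√(a_t³/μ).
So a_t = (μ t²/π²)^(1/3) = (3.986×10^5 × (32295.6)² / π²)^(1/3) = 34794 km.
Since a_t = (r₁ + r₂)/2, r₂ = 2a_t − r₁ = 2×34794 − 8680 = 60908 km.

r₂ = 60910 km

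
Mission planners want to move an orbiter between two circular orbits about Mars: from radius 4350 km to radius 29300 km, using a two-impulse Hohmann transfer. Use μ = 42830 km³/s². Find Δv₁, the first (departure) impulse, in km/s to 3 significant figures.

Δv₁ = 1.00 km/s

Semi-major axis of the transfer orbit: a_t = (4350 + 29300)/2 = 16825 km.
On the circular orbit at r = 4350 km, v_c = √(μ/r) = 3.138 km/s.
Vis-viva on the transfer ellipse at r = 4350 km gives v_t = √[μ(2/r − 1/a_t)] = 4.141 km/s.
Δv₁ = |v_t − v_c| = |4.141 − 3.138| = 1.003 km/s.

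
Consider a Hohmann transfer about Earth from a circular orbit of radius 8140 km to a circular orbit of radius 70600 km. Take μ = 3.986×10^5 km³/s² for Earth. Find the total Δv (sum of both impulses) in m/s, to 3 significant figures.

Δv = 3670 m/s

The Hohmann ellipse has a_t = (r₁ + r₂)/2 = 39370 km.
Circular speed at r₁: v₁ = √(μ/r₁) = √(3.986×10^5/8140) = 6.998 km/s.
Transfer-orbit speed at r₁ (vis-viva): v_p = √[μ(2/r₁ − 1/a_t)] = 9.371 km/s.
First burn Δv₁ = |v_p − v₁| = 2.373 km/s.
Circular speed at r₂: v₂ = √(μ/r₂) = 2.376 km/s.
Transfer-orbit speed at r₂: v_a = √[μ(2/r₂ − 1/a_t)] = 1.080 km/s.
Second burn Δv₂ = |v₂ − v_a| = 1.296 km/s.
Δv = Δv₁ + Δv₂ = 2.373 + 1.296 = 3.669 km/s.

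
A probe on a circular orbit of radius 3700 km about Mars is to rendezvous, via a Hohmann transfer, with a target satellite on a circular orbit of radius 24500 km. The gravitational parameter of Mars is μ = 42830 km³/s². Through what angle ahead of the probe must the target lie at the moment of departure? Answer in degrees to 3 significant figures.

Transfer-ellipse semi-major axis a_t = (r₁ + r₂)/2 = (3700 + 24500)/2 = 14100 km.
Transfer time t = π√(a_t³/μ) = 25416 s.
Target angular speed ω₂ = √(μ/r₂³) = 5.3967×10^-5 rad/s.
Angle swept by the target during transfer: ω₂·t = 1.3716 rad = 78.59°.
Arrival is 180° from departure on the ellipse, so φ = 180° − 78.59° = 101°.

φ = 101°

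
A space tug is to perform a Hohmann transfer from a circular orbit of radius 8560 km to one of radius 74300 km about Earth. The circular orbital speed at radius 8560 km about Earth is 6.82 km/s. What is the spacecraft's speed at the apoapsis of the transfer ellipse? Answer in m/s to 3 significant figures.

From the circular-orbit relation v² = μ/r at r = 8560 km: μ = v²r = (6.82)² × 8560 = 3.98146×10^5 km³/s².
The Hohmann ellipse has a_t = (r₁ + r₂)/2 = 41430 km.
At apoapsis, r = 74300 km.
Applying v² = μ(2/r − 1/a_t): v = 1.052 km/s.

v = 1050 m/s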